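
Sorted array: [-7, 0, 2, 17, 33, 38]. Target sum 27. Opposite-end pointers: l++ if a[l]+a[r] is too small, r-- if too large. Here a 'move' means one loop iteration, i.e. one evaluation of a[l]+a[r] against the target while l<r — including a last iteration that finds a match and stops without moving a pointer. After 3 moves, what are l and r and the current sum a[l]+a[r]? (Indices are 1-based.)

[1,6] -7+38=31 >27 → r--
[1,5] -7+33=26 <27 → l++
[2,5] 0+33=33 >27 → r--

l=2, r=4, sum=17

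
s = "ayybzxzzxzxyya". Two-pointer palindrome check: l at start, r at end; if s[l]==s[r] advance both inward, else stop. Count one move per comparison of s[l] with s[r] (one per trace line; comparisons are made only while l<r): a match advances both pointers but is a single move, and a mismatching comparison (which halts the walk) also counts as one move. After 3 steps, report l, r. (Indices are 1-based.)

l=4, r=11

[1,14] 'a'=='a' → l++,r--
[2,13] 'y'=='y' → l++,r--
[3,12] 'y'=='y' → l++,r--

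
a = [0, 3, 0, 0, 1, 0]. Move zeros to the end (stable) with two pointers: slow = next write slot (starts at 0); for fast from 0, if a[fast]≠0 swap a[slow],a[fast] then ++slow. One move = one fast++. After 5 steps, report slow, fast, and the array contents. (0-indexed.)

slow=0 fast=0: a[fast]=0, fast++
slow=0 fast=1: a[fast]=3≠0 swap→a[0]=3, slow++,fast++
slow=1 fast=2: a[fast]=0, fast++
slow=1 fast=3: a[fast]=0, fast++
slow=1 fast=4: a[fast]=1≠0 swap→a[1]=1, slow++,fast++

slow=2, fast=5, a=[3, 1, 0, 0, 0, 0]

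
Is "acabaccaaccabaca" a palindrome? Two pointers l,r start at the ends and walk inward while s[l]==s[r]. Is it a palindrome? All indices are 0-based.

[0,15] 'a'=='a' → l++,r--
[1,14] 'c'=='c' → l++,r--
[2,13] 'a'=='a' → l++,r--
[3,12] 'b'=='b' → l++,r--
[4,11] 'a'=='a' → l++,r--
[5,10] 'c'=='c' → l++,r--
[6,9] 'c'=='c' → l++,r--
[7,8] 'a'=='a' → l++,r--

palindrome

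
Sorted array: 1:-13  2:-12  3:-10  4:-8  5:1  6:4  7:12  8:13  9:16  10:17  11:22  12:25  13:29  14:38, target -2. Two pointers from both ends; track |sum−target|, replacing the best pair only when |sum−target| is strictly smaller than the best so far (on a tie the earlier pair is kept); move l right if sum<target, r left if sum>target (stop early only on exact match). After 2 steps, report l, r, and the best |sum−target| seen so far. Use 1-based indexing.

l=1 r=14: -13+38=25 d=27 *, r--
l=1 r=13: -13+29=16 d=18 *, r--

l=1, r=12, best |Δ|=18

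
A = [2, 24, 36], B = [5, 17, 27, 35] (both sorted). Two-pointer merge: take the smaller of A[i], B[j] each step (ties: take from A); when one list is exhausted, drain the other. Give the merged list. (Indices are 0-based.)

[i=0,j=0] A[i]=2<=B[j]=5 take 2 → i++
[i=1,j=0] A[i]=24>B[j]=5 take 5 → j++
[i=1,j=1] A[i]=24>B[j]=17 take 17 → j++
[i=1,j=2] A[i]=24<=B[j]=27 take 24 → i++
[i=2,j=2] A[i]=36>B[j]=27 take 27 → j++
[i=2,j=3] A[i]=36>B[j]=35 take 35 → j++
[i=2,j=4] B done, take A[i]=36 → i++

[2, 5, 17, 24, 27, 35, 36]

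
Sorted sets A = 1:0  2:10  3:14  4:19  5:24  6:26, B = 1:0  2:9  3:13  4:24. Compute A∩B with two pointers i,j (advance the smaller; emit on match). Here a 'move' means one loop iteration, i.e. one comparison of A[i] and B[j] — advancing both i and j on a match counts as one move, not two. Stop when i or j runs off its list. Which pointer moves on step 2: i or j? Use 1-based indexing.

j

i=1 j=1: 0==0 emit, i++,j++
i=2 j=2: 10>9, j++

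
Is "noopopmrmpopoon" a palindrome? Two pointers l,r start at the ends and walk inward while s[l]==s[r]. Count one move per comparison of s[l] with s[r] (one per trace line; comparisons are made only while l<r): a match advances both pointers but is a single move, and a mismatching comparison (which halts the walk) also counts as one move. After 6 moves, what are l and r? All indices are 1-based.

l=7, r=9

[1,15] 'n'=='n' → l++,r--
[2,14] 'o'=='o' → l++,r--
[3,13] 'o'=='o' → l++,r--
[4,12] 'p'=='p' → l++,r--
[5,11] 'o'=='o' → l++,r--
[6,10] 'p'=='p' → l++,r--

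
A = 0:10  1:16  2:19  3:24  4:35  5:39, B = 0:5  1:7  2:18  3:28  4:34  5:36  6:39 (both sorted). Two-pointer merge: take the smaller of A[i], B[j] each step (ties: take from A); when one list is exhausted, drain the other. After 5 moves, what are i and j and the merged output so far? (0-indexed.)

i=0 j=0: A[i]=10>B[j]=5 take 5, j++
i=0 j=1: A[i]=10>B[j]=7 take 7, j++
i=0 j=2: A[i]=10<=B[j]=18 take 10, i++
i=1 j=2: A[i]=16<=B[j]=18 take 16, i++
i=2 j=2: A[i]=19>B[j]=18 take 18, j++

i=2, j=3, merged so far=[5, 7, 10, 16, 18]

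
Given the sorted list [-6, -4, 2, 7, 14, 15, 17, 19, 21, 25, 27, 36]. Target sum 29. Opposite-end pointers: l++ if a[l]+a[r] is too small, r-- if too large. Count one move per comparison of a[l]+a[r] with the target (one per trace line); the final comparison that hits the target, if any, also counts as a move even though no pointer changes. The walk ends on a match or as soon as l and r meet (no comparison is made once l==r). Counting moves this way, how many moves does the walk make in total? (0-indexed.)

4 moves

[0,11] -6+36=30 >29 → r--
[0,10] -6+27=21 <29 → l++
[1,10] -4+27=23 <29 → l++
[2,10] 2+27=29 → found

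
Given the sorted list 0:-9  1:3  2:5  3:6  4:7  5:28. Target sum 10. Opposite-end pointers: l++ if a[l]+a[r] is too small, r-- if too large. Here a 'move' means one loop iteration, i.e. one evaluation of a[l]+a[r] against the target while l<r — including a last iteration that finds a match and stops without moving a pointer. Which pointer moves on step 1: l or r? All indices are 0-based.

r

[0,5] -9+28=19 >10 → r--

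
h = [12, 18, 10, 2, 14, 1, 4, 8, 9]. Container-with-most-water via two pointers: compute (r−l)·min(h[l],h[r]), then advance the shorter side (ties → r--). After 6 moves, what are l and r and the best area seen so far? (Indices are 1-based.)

l=2, r=4, best area=72

[1,9] min(12,9)*8=72 best=72 * → r--
[1,8] min(12,8)*7=56 best=72 → r--
[1,7] min(12,4)*6=24 best=72 → r--
[1,6] min(12,1)*5=5 best=72 → r--
[1,5] min(12,14)*4=48 best=72 → l++
[2,5] min(18,14)*3=42 best=72 → r--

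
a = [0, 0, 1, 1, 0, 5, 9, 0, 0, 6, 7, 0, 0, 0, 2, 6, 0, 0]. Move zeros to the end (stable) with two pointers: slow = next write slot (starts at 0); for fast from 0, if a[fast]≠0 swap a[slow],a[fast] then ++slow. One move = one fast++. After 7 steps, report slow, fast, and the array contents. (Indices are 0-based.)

slow=4, fast=7, a=[1, 1, 5, 9, 0, 0, 0, 0, 0, 6, 7, 0, 0, 0, 2, 6, 0, 0]

slow=0 fast=0: a[fast]=0, fast++
slow=0 fast=1: a[fast]=0, fast++
slow=0 fast=2: a[fast]=1≠0 swap→a[0]=1, slow++,fast++
slow=1 fast=3: a[fast]=1≠0 swap→a[1]=1, slow++,fast++
slow=2 fast=4: a[fast]=0, fast++
slow=2 fast=5: a[fast]=5≠0 swap→a[2]=5, slow++,fast++
slow=3 fast=6: a[fast]=9≠0 swap→a[3]=9, slow++,fast++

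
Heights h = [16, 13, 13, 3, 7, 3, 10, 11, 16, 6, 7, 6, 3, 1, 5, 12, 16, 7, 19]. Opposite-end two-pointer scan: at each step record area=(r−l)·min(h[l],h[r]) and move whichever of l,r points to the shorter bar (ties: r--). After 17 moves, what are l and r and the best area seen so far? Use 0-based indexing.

l=17, r=18, best area=288

[0,18] min(16,19)*18=288 best=288 * → l++
[1,18] min(13,19)*17=221 best=288 → l++
[2,18] min(13,19)*16=208 best=288 → l++
[3,18] min(3,19)*15=45 best=288 → l++
[4,18] min(7,19)*14=98 best=288 → l++
[5,18] min(3,19)*13=39 best=288 → l++
[6,18] min(10,19)*12=120 best=288 → l++
[7,18] min(11,19)*11=121 best=288 → l++
[8,18] min(16,19)*10=160 best=288 → l++
[9,18] min(6,19)*9=54 best=288 → l++
[10,18] min(7,19)*8=56 best=288 → l++
[11,18] min(6,19)*7=42 best=288 → l++
[12,18] min(3,19)*6=18 best=288 → l++
[13,18] min(1,19)*5=5 best=288 → l++
[14,18] min(5,19)*4=20 best=288 → l++
[15,18] min(12,19)*3=36 best=288 → l++
[16,18] min(16,19)*2=32 best=288 → l++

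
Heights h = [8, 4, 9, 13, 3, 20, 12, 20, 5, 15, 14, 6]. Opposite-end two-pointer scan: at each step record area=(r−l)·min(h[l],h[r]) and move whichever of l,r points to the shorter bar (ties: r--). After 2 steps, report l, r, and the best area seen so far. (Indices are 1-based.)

l=2, r=11, best area=80

l=1 r=12: min(8,6)*11=66 best=66 *, r--
l=1 r=11: min(8,14)*10=80 best=80 *, l++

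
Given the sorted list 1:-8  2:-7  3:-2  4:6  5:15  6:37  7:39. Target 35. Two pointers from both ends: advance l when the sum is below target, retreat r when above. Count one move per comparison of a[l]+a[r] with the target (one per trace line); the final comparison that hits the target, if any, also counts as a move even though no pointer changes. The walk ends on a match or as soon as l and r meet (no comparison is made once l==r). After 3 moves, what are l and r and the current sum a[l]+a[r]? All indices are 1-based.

l=3, r=6, sum=35

l=1 r=7: -8+39=31 <35, l++
l=2 r=7: -7+39=32 <35, l++
l=3 r=7: -2+39=37 >35, r--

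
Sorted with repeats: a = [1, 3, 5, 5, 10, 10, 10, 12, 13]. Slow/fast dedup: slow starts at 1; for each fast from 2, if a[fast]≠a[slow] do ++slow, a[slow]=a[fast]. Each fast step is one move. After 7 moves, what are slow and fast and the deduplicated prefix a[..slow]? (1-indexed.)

slow=1 fast=2: a[fast]=3≠a[slow]=1 write a[2]=3, slow++,fast++
slow=2 fast=3: a[fast]=5≠a[slow]=3 write a[3]=5, slow++,fast++
slow=3 fast=4: a[fast]=5=a[slow] dup, fast++
slow=3 fast=5: a[fast]=10≠a[slow]=5 write a[4]=10, slow++,fast++
slow=4 fast=6: a[fast]=10=a[slow] dup, fast++
slow=4 fast=7: a[fast]=10=a[slow] dup, fast++
slow=4 fast=8: a[fast]=12≠a[slow]=10 write a[5]=12, slow++,fast++

slow=5, fast=9, prefix=[1, 3, 5, 10, 12]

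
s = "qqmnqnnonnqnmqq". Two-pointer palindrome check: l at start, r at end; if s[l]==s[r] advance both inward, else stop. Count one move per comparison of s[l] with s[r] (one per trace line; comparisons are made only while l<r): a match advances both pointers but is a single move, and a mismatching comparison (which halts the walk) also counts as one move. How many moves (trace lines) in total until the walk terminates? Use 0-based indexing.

7 moves

[0,14] 'q'=='q' → l++,r--
[1,13] 'q'=='q' → l++,r--
[2,12] 'm'=='m' → l++,r--
[3,11] 'n'=='n' → l++,r--
[4,10] 'q'=='q' → l++,r--
[5,9] 'n'=='n' → l++,r--
[6,8] 'n'=='n' → l++,r--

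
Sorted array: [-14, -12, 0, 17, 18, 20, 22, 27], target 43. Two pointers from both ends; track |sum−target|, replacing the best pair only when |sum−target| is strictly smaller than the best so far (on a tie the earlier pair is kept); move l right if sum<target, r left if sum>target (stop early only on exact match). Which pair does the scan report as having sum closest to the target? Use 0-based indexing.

[0,7] -14+27=13 d=30 * → l++
[1,7] -12+27=15 d=28 * → l++
[2,7] 0+27=27 d=16 * → l++
[3,7] 17+27=44 d=1 * → r--
[3,6] 17+22=39 d=4 → l++
[4,6] 18+22=40 d=3 → l++
[5,6] 20+22=42 d=1 → l++

pair (17, 27) with sum 44 (|Δ|=1)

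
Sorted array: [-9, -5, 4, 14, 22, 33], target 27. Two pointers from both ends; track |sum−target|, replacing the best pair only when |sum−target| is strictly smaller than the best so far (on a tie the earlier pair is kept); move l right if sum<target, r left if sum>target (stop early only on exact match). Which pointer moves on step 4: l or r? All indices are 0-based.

l

l=0 r=5: -9+33=24 d=3 *, l++
l=1 r=5: -5+33=28 d=1 *, r--
l=1 r=4: -5+22=17 d=10, l++
l=2 r=4: 4+22=26 d=1, l++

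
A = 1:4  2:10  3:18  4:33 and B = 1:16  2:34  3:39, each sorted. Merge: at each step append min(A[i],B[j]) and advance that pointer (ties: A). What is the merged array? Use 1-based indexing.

[4, 10, 16, 18, 33, 34, 39]

i=1 j=1: A[i]=4<=B[j]=16 take 4, i++
i=2 j=1: A[i]=10<=B[j]=16 take 10, i++
i=3 j=1: A[i]=18>B[j]=16 take 16, j++
i=3 j=2: A[i]=18<=B[j]=34 take 18, i++
i=4 j=2: A[i]=33<=B[j]=34 take 33, i++
i=5 j=2: A done, take B[j]=34, j++
i=5 j=3: A done, take B[j]=39, j++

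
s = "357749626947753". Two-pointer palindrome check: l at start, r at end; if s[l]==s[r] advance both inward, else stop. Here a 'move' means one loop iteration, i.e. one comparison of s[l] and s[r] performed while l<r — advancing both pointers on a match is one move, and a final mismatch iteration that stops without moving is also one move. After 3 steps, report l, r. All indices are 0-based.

l=0 r=14: '3'=='3', l++,r--
l=1 r=13: '5'=='5', l++,r--
l=2 r=12: '7'=='7', l++,r--

l=3, r=11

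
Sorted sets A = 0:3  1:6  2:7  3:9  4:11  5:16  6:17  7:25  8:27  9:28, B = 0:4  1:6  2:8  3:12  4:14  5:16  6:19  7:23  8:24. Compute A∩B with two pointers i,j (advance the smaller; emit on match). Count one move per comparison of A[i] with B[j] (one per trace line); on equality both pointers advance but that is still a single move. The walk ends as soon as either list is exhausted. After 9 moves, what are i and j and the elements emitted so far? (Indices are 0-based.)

i=0 j=0: 3<4, i++
i=1 j=0: 6>4, j++
i=1 j=1: 6==6 emit, i++,j++
i=2 j=2: 7<8, i++
i=3 j=2: 9>8, j++
i=3 j=3: 9<12, i++
i=4 j=3: 11<12, i++
i=5 j=3: 16>12, j++
i=5 j=4: 16>14, j++

i=5, j=5, emitted=[6]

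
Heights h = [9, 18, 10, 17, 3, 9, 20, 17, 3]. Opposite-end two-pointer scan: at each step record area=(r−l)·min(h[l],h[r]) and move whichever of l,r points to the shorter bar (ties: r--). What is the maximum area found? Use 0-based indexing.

l=0 r=8: min(9,3)*8=24 best=24 *, r--
l=0 r=7: min(9,17)*7=63 best=63 *, l++
l=1 r=7: min(18,17)*6=102 best=102 *, r--
l=1 r=6: min(18,20)*5=90 best=102, l++
l=2 r=6: min(10,20)*4=40 best=102, l++
l=3 r=6: min(17,20)*3=51 best=102, l++
l=4 r=6: min(3,20)*2=6 best=102, l++
l=5 r=6: min(9,20)*1=9 best=102, l++

max area = 102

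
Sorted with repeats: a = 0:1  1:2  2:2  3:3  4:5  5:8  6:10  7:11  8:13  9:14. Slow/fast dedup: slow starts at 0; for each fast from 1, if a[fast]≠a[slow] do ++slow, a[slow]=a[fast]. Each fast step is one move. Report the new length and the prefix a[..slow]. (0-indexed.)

(s=0,f=1) a[fast]=2≠a[slow]=1 write a[1]=2 → slow++,fast++
(s=1,f=2) a[fast]=2=a[slow] dup → fast++
(s=1,f=3) a[fast]=3≠a[slow]=2 write a[2]=3 → slow++,fast++
(s=2,f=4) a[fast]=5≠a[slow]=3 write a[3]=5 → slow++,fast++
(s=3,f=5) a[fast]=8≠a[slow]=5 write a[4]=8 → slow++,fast++
(s=4,f=6) a[fast]=10≠a[slow]=8 write a[5]=10 → slow++,fast++
(s=5,f=7) a[fast]=11≠a[slow]=10 write a[6]=11 → slow++,fast++
(s=6,f=8) a[fast]=13≠a[slow]=11 write a[7]=13 → slow++,fast++
(s=7,f=9) a[fast]=14≠a[slow]=13 write a[8]=14 → slow++,fast++

length 9; prefix = [1, 2, 3, 5, 8, 10, 11, 13, 14]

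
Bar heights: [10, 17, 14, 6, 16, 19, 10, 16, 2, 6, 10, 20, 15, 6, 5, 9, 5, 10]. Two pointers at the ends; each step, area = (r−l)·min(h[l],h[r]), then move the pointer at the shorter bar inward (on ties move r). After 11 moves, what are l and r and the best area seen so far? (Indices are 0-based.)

[0,17] min(10,10)*17=170 best=170 * → r--
[0,16] min(10,5)*16=80 best=170 → r--
[0,15] min(10,9)*15=135 best=170 → r--
[0,14] min(10,5)*14=70 best=170 → r--
[0,13] min(10,6)*13=78 best=170 → r--
[0,12] min(10,15)*12=120 best=170 → l++
[1,12] min(17,15)*11=165 best=170 → r--
[1,11] min(17,20)*10=170 best=170 → l++
[2,11] min(14,20)*9=126 best=170 → l++
[3,11] min(6,20)*8=48 best=170 → l++
[4,11] min(16,20)*7=112 best=170 → l++

l=5, r=11, best area=170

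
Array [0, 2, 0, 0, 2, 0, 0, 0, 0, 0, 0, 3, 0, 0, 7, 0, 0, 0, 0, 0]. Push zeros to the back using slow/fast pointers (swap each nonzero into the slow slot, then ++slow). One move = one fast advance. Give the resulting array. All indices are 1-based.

[2, 2, 3, 7, 0, 0, 0, 0, 0, 0, 0, 0, 0, 0, 0, 0, 0, 0, 0, 0]

(s=1,f=1) a[fast]=0 → fast++
(s=1,f=2) a[fast]=2≠0 swap→a[1]=2 → slow++,fast++
(s=2,f=3) a[fast]=0 → fast++
(s=2,f=4) a[fast]=0 → fast++
(s=2,f=5) a[fast]=2≠0 swap→a[2]=2 → slow++,fast++
(s=3,f=6) a[fast]=0 → fast++
(s=3,f=7) a[fast]=0 → fast++
(s=3,f=8) a[fast]=0 → fast++
(s=3,f=9) a[fast]=0 → fast++
(s=3,f=10) a[fast]=0 → fast++
(s=3,f=11) a[fast]=0 → fast++
(s=3,f=12) a[fast]=3≠0 swap→a[3]=3 → slow++,fast++
(s=4,f=13) a[fast]=0 → fast++
(s=4,f=14) a[fast]=0 → fast++
(s=4,f=15) a[fast]=7≠0 swap→a[4]=7 → slow++,fast++
(s=5,f=16) a[fast]=0 → fast++
(s=5,f=17) a[fast]=0 → fast++
(s=5,f=18) a[fast]=0 → fast++
(s=5,f=19) a[fast]=0 → fast++
(s=5,f=20) a[fast]=0 → fast++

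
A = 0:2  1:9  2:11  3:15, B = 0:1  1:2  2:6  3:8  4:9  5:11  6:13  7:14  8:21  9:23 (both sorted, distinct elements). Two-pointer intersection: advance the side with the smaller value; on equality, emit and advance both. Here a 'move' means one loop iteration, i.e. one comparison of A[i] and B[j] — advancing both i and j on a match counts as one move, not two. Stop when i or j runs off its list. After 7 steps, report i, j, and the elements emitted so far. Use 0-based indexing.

i=3, j=7, emitted=[2, 9, 11]

i=0 j=0: 2>1, j++
i=0 j=1: 2==2 emit, i++,j++
i=1 j=2: 9>6, j++
i=1 j=3: 9>8, j++
i=1 j=4: 9==9 emit, i++,j++
i=2 j=5: 11==11 emit, i++,j++
i=3 j=6: 15>13, j++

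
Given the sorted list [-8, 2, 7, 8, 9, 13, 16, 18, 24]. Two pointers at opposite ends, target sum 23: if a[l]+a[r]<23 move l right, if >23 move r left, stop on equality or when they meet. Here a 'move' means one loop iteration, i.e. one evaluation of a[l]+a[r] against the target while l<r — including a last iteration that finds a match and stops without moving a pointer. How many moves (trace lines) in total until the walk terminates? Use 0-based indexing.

[0,8] -8+24=16 <23 → l++
[1,8] 2+24=26 >23 → r--
[1,7] 2+18=20 <23 → l++
[2,7] 7+18=25 >23 → r--
[2,6] 7+16=23 → found

5 moves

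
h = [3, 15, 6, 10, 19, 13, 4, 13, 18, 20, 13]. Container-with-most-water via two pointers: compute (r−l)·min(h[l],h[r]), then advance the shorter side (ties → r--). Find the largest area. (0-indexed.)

[0,10] min(3,13)*10=30 best=30 * → l++
[1,10] min(15,13)*9=117 best=117 * → r--
[1,9] min(15,20)*8=120 best=120 * → l++
[2,9] min(6,20)*7=42 best=120 → l++
[3,9] min(10,20)*6=60 best=120 → l++
[4,9] min(19,20)*5=95 best=120 → l++
[5,9] min(13,20)*4=52 best=120 → l++
[6,9] min(4,20)*3=12 best=120 → l++
[7,9] min(13,20)*2=26 best=120 → l++
[8,9] min(18,20)*1=18 best=120 → l++

max area = 120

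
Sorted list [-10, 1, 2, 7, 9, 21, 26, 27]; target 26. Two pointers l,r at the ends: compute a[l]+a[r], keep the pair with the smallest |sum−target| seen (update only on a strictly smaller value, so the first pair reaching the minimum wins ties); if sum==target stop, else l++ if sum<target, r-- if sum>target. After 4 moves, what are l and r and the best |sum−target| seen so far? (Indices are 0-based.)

[0,7] -10+27=17 d=9 * → l++
[1,7] 1+27=28 d=2 * → r--
[1,6] 1+26=27 d=1 * → r--
[1,5] 1+21=22 d=4 → l++

l=2, r=5, best |Δ|=1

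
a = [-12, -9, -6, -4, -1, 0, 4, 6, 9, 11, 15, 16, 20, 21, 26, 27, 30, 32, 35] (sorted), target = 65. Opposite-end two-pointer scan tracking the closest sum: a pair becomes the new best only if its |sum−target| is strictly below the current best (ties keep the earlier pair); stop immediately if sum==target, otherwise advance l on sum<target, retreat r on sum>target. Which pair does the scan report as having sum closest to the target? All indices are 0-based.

l=0 r=18: -12+35=23 d=42 *, l++
l=1 r=18: -9+35=26 d=39 *, l++
l=2 r=18: -6+35=29 d=36 *, l++
l=3 r=18: -4+35=31 d=34 *, l++
l=4 r=18: -1+35=34 d=31 *, l++
l=5 r=18: 0+35=35 d=30 *, l++
l=6 r=18: 4+35=39 d=26 *, l++
l=7 r=18: 6+35=41 d=24 *, l++
l=8 r=18: 9+35=44 d=21 *, l++
l=9 r=18: 11+35=46 d=19 *, l++
l=10 r=18: 15+35=50 d=15 *, l++
l=11 r=18: 16+35=51 d=14 *, l++
l=12 r=18: 20+35=55 d=10 *, l++
l=13 r=18: 21+35=56 d=9 *, l++
l=14 r=18: 26+35=61 d=4 *, l++
l=15 r=18: 27+35=62 d=3 *, l++
l=16 r=18: 30+35=65 d=0 *, stop

pair (30, 35) with sum 65 (|Δ|=0)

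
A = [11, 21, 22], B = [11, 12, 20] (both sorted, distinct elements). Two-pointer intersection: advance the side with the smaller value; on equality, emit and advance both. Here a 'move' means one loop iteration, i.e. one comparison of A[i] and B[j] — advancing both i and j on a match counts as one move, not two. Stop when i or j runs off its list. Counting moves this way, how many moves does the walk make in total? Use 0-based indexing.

[i=0,j=0] 11==11 emit → i++,j++
[i=1,j=1] 21>12 → j++
[i=1,j=2] 21>20 → j++

3 moves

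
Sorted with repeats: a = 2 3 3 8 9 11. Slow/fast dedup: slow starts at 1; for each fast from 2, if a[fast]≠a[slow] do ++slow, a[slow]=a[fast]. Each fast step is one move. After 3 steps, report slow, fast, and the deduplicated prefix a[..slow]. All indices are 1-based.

slow=3, fast=5, prefix=[2, 3, 8]

slow=1 fast=2: a[fast]=3≠a[slow]=2 write a[2]=3, slow++,fast++
slow=2 fast=3: a[fast]=3=a[slow] dup, fast++
slow=2 fast=4: a[fast]=8≠a[slow]=3 write a[3]=8, slow++,fast++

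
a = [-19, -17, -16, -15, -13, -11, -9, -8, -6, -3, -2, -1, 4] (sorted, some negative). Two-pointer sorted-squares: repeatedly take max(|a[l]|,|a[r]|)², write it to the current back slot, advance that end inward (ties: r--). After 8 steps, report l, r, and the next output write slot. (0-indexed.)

l=0 r=12: |-19|>|4| out[12]=361, l++
l=1 r=12: |-17|>|4| out[11]=289, l++
l=2 r=12: |-16|>|4| out[10]=256, l++
l=3 r=12: |-15|>|4| out[9]=225, l++
l=4 r=12: |-13|>|4| out[8]=169, l++
l=5 r=12: |-11|>|4| out[7]=121, l++
l=6 r=12: |-9|>|4| out[6]=81, l++
l=7 r=12: |-8|>|4| out[5]=64, l++

l=8, r=12, next write slot=4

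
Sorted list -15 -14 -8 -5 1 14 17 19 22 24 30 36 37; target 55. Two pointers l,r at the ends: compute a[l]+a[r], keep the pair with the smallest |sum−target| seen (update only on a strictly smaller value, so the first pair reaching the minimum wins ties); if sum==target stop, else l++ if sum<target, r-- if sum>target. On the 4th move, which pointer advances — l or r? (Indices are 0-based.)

l=0 r=12: -15+37=22 d=33 *, l++
l=1 r=12: -14+37=23 d=32 *, l++
l=2 r=12: -8+37=29 d=26 *, l++
l=3 r=12: -5+37=32 d=23 *, l++

l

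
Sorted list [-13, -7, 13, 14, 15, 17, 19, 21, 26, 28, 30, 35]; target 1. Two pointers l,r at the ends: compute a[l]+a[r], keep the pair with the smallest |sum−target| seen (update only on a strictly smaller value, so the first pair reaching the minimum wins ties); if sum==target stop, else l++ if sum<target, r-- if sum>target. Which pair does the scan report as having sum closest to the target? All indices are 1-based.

l=1 r=12: -13+35=22 d=21 *, r--
l=1 r=11: -13+30=17 d=16 *, r--
l=1 r=10: -13+28=15 d=14 *, r--
l=1 r=9: -13+26=13 d=12 *, r--
l=1 r=8: -13+21=8 d=7 *, r--
l=1 r=7: -13+19=6 d=5 *, r--
l=1 r=6: -13+17=4 d=3 *, r--
l=1 r=5: -13+15=2 d=1 *, r--
l=1 r=4: -13+14=1 d=0 *, stop

pair (-13, 14) with sum 1 (|Δ|=0)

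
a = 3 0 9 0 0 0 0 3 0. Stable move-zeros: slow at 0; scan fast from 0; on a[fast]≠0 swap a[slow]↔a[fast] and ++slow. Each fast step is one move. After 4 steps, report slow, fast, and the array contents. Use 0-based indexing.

(s=0,f=0) a[fast]=3≠0 swap→a[0]=3 → slow++,fast++
(s=1,f=1) a[fast]=0 → fast++
(s=1,f=2) a[fast]=9≠0 swap→a[1]=9 → slow++,fast++
(s=2,f=3) a[fast]=0 → fast++

slow=2, fast=4, a=[3, 9, 0, 0, 0, 0, 0, 3, 0]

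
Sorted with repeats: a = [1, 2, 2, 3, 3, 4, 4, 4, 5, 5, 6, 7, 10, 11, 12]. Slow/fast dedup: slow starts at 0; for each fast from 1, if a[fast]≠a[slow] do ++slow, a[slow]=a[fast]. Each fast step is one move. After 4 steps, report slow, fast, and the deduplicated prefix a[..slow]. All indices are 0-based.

(s=0,f=1) a[fast]=2≠a[slow]=1 write a[1]=2 → slow++,fast++
(s=1,f=2) a[fast]=2=a[slow] dup → fast++
(s=1,f=3) a[fast]=3≠a[slow]=2 write a[2]=3 → slow++,fast++
(s=2,f=4) a[fast]=3=a[slow] dup → fast++

slow=2, fast=5, prefix=[1, 2, 3]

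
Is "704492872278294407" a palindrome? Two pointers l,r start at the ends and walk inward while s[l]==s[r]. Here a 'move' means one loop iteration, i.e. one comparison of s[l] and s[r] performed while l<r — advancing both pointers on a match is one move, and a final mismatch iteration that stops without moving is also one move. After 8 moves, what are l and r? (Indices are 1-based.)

l=1 r=18: '7'=='7', l++,r--
l=2 r=17: '0'=='0', l++,r--
l=3 r=16: '4'=='4', l++,r--
l=4 r=15: '4'=='4', l++,r--
l=5 r=14: '9'=='9', l++,r--
l=6 r=13: '2'=='2', l++,r--
l=7 r=12: '8'=='8', l++,r--
l=8 r=11: '7'=='7', l++,r--

l=9, r=10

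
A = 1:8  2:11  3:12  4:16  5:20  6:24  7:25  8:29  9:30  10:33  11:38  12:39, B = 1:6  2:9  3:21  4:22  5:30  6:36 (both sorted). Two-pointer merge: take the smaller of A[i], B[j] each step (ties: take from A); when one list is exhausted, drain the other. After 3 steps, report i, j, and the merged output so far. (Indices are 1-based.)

i=2, j=3, merged so far=[6, 8, 9]

i=1 j=1: A[i]=8>B[j]=6 take 6, j++
i=1 j=2: A[i]=8<=B[j]=9 take 8, i++
i=2 j=2: A[i]=11>B[j]=9 take 9, j++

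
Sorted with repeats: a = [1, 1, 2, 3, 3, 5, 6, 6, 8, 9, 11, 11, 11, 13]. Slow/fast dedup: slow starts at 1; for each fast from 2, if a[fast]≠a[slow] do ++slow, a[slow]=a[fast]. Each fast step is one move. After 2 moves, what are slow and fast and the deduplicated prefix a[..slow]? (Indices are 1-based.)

slow=2, fast=4, prefix=[1, 2]

slow=1 fast=2: a[fast]=1=a[slow] dup, fast++
slow=1 fast=3: a[fast]=2≠a[slow]=1 write a[2]=2, slow++,fast++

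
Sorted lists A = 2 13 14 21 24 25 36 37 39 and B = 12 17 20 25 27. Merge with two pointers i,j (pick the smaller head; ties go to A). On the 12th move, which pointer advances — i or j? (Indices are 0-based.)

[i=0,j=0] A[i]=2<=B[j]=12 take 2 → i++
[i=1,j=0] A[i]=13>B[j]=12 take 12 → j++
[i=1,j=1] A[i]=13<=B[j]=17 take 13 → i++
[i=2,j=1] A[i]=14<=B[j]=17 take 14 → i++
[i=3,j=1] A[i]=21>B[j]=17 take 17 → j++
[i=3,j=2] A[i]=21>B[j]=20 take 20 → j++
[i=3,j=3] A[i]=21<=B[j]=25 take 21 → i++
[i=4,j=3] A[i]=24<=B[j]=25 take 24 → i++
[i=5,j=3] A[i]=25<=B[j]=25 take 25 → i++
[i=6,j=3] A[i]=36>B[j]=25 take 25 → j++
[i=6,j=4] A[i]=36>B[j]=27 take 27 → j++
[i=6,j=5] B done, take A[i]=36 → i++

i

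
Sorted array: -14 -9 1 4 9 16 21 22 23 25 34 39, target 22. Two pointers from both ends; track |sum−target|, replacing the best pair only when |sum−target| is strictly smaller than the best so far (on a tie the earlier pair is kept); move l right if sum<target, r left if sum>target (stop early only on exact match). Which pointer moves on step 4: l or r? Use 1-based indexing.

l=1 r=12: -14+39=25 d=3 *, r--
l=1 r=11: -14+34=20 d=2 *, l++
l=2 r=11: -9+34=25 d=3, r--
l=2 r=10: -9+25=16 d=6, l++

l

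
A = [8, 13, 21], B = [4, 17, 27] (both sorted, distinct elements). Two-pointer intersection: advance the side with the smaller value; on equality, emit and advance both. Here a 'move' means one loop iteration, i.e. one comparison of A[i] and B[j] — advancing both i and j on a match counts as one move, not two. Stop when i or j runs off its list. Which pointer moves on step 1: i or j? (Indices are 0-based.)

i=0 j=0: 8>4, j++

j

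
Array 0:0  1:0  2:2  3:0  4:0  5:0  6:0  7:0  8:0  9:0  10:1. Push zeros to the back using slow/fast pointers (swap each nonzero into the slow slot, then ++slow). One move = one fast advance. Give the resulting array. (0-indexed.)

slow=0 fast=0: a[fast]=0, fast++
slow=0 fast=1: a[fast]=0, fast++
slow=0 fast=2: a[fast]=2≠0 swap→a[0]=2, slow++,fast++
slow=1 fast=3: a[fast]=0, fast++
slow=1 fast=4: a[fast]=0, fast++
slow=1 fast=5: a[fast]=0, fast++
slow=1 fast=6: a[fast]=0, fast++
slow=1 fast=7: a[fast]=0, fast++
slow=1 fast=8: a[fast]=0, fast++
slow=1 fast=9: a[fast]=0, fast++
slow=1 fast=10: a[fast]=1≠0 swap→a[1]=1, slow++,fast++

[2, 1, 0, 0, 0, 0, 0, 0, 0, 0, 0]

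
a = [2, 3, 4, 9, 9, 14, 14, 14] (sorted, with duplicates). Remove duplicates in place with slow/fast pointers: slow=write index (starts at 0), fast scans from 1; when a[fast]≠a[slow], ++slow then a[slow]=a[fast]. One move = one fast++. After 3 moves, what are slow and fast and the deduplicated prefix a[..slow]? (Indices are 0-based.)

(s=0,f=1) a[fast]=3≠a[slow]=2 write a[1]=3 → slow++,fast++
(s=1,f=2) a[fast]=4≠a[slow]=3 write a[2]=4 → slow++,fast++
(s=2,f=3) a[fast]=9≠a[slow]=4 write a[3]=9 → slow++,fast++

slow=3, fast=4, prefix=[2, 3, 4, 9]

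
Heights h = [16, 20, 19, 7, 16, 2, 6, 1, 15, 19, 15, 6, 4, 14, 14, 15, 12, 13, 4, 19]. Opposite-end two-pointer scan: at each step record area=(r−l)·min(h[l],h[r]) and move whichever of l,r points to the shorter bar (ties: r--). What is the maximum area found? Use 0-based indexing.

[0,19] min(16,19)*19=304 best=304 * → l++
[1,19] min(20,19)*18=342 best=342 * → r--
[1,18] min(20,4)*17=68 best=342 → r--
[1,17] min(20,13)*16=208 best=342 → r--
[1,16] min(20,12)*15=180 best=342 → r--
[1,15] min(20,15)*14=210 best=342 → r--
[1,14] min(20,14)*13=182 best=342 → r--
[1,13] min(20,14)*12=168 best=342 → r--
[1,12] min(20,4)*11=44 best=342 → r--
[1,11] min(20,6)*10=60 best=342 → r--
[1,10] min(20,15)*9=135 best=342 → r--
[1,9] min(20,19)*8=152 best=342 → r--
[1,8] min(20,15)*7=105 best=342 → r--
[1,7] min(20,1)*6=6 best=342 → r--
[1,6] min(20,6)*5=30 best=342 → r--
[1,5] min(20,2)*4=8 best=342 → r--
[1,4] min(20,16)*3=48 best=342 → r--
[1,3] min(20,7)*2=14 best=342 → r--
[1,2] min(20,19)*1=19 best=342 → r--

max area = 342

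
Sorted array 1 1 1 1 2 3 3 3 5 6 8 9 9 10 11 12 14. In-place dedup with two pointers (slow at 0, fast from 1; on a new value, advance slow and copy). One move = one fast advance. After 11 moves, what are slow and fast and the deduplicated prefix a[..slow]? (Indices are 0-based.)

slow=6, fast=12, prefix=[1, 2, 3, 5, 6, 8, 9]

slow=0 fast=1: a[fast]=1=a[slow] dup, fast++
slow=0 fast=2: a[fast]=1=a[slow] dup, fast++
slow=0 fast=3: a[fast]=1=a[slow] dup, fast++
slow=0 fast=4: a[fast]=2≠a[slow]=1 write a[1]=2, slow++,fast++
slow=1 fast=5: a[fast]=3≠a[slow]=2 write a[2]=3, slow++,fast++
slow=2 fast=6: a[fast]=3=a[slow] dup, fast++
slow=2 fast=7: a[fast]=3=a[slow] dup, fast++
slow=2 fast=8: a[fast]=5≠a[slow]=3 write a[3]=5, slow++,fast++
slow=3 fast=9: a[fast]=6≠a[slow]=5 write a[4]=6, slow++,fast++
slow=4 fast=10: a[fast]=8≠a[slow]=6 write a[5]=8, slow++,fast++
slow=5 fast=11: a[fast]=9≠a[slow]=8 write a[6]=9, slow++,fast++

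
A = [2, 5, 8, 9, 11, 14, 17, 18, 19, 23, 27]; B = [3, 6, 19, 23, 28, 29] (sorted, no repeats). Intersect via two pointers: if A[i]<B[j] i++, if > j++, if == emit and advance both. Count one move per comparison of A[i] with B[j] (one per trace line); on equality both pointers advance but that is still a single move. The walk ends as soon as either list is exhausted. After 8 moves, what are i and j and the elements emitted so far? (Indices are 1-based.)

i=1 j=1: 2<3, i++
i=2 j=1: 5>3, j++
i=2 j=2: 5<6, i++
i=3 j=2: 8>6, j++
i=3 j=3: 8<19, i++
i=4 j=3: 9<19, i++
i=5 j=3: 11<19, i++
i=6 j=3: 14<19, i++

i=7, j=3, emitted=[]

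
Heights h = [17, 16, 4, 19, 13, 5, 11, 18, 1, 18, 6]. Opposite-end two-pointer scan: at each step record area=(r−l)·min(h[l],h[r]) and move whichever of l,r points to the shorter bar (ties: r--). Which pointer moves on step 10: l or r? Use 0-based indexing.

[0,10] min(17,6)*10=60 best=60 * → r--
[0,9] min(17,18)*9=153 best=153 * → l++
[1,9] min(16,18)*8=128 best=153 → l++
[2,9] min(4,18)*7=28 best=153 → l++
[3,9] min(19,18)*6=108 best=153 → r--
[3,8] min(19,1)*5=5 best=153 → r--
[3,7] min(19,18)*4=72 best=153 → r--
[3,6] min(19,11)*3=33 best=153 → r--
[3,5] min(19,5)*2=10 best=153 → r--
[3,4] min(19,13)*1=13 best=153 → r--

r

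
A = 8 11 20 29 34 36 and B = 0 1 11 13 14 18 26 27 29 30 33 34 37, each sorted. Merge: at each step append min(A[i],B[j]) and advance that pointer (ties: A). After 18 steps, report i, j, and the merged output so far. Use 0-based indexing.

i=0 j=0: A[i]=8>B[j]=0 take 0, j++
i=0 j=1: A[i]=8>B[j]=1 take 1, j++
i=0 j=2: A[i]=8<=B[j]=11 take 8, i++
i=1 j=2: A[i]=11<=B[j]=11 take 11, i++
i=2 j=2: A[i]=20>B[j]=11 take 11, j++
i=2 j=3: A[i]=20>B[j]=13 take 13, j++
i=2 j=4: A[i]=20>B[j]=14 take 14, j++
i=2 j=5: A[i]=20>B[j]=18 take 18, j++
i=2 j=6: A[i]=20<=B[j]=26 take 20, i++
i=3 j=6: A[i]=29>B[j]=26 take 26, j++
i=3 j=7: A[i]=29>B[j]=27 take 27, j++
i=3 j=8: A[i]=29<=B[j]=29 take 29, i++
i=4 j=8: A[i]=34>B[j]=29 take 29, j++
i=4 j=9: A[i]=34>B[j]=30 take 30, j++
i=4 j=10: A[i]=34>B[j]=33 take 33, j++
i=4 j=11: A[i]=34<=B[j]=34 take 34, i++
i=5 j=11: A[i]=36>B[j]=34 take 34, j++
i=5 j=12: A[i]=36<=B[j]=37 take 36, i++

i=6, j=12, merged so far=[0, 1, 8, 11, 11, 13, 14, 18, 20, 26, 27, 29, 29, 30, 33, 34, 34, 36]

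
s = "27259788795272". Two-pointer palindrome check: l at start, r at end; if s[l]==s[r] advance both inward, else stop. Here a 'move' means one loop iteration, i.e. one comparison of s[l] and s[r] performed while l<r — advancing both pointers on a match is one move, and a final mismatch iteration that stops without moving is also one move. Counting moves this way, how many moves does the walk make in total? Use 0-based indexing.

7 moves

l=0 r=13: '2'=='2', l++,r--
l=1 r=12: '7'=='7', l++,r--
l=2 r=11: '2'=='2', l++,r--
l=3 r=10: '5'=='5', l++,r--
l=4 r=9: '9'=='9', l++,r--
l=5 r=8: '7'=='7', l++,r--
l=6 r=7: '8'=='8', l++,r--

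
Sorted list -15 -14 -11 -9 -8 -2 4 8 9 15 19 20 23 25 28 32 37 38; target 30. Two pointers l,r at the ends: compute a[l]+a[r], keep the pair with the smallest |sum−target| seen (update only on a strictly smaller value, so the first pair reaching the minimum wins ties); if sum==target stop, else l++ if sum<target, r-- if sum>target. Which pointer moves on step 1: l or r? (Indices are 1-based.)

[1,18] -15+38=23 d=7 * → l++

l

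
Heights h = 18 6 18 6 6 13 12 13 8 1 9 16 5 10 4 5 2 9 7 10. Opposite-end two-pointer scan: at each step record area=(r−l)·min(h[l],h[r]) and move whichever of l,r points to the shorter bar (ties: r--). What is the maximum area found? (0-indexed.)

[0,19] min(18,10)*19=190 best=190 * → r--
[0,18] min(18,7)*18=126 best=190 → r--
[0,17] min(18,9)*17=153 best=190 → r--
[0,16] min(18,2)*16=32 best=190 → r--
[0,15] min(18,5)*15=75 best=190 → r--
[0,14] min(18,4)*14=56 best=190 → r--
[0,13] min(18,10)*13=130 best=190 → r--
[0,12] min(18,5)*12=60 best=190 → r--
[0,11] min(18,16)*11=176 best=190 → r--
[0,10] min(18,9)*10=90 best=190 → r--
[0,9] min(18,1)*9=9 best=190 → r--
[0,8] min(18,8)*8=64 best=190 → r--
[0,7] min(18,13)*7=91 best=190 → r--
[0,6] min(18,12)*6=72 best=190 → r--
[0,5] min(18,13)*5=65 best=190 → r--
[0,4] min(18,6)*4=24 best=190 → r--
[0,3] min(18,6)*3=18 best=190 → r--
[0,2] min(18,18)*2=36 best=190 → r--
[0,1] min(18,6)*1=6 best=190 → r--

max area = 190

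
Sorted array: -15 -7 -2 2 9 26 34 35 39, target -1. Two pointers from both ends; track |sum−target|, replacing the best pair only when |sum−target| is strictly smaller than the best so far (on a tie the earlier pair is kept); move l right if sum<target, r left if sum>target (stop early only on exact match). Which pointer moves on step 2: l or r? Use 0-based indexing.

[0,8] -15+39=24 d=25 * → r--
[0,7] -15+35=20 d=21 * → r--

r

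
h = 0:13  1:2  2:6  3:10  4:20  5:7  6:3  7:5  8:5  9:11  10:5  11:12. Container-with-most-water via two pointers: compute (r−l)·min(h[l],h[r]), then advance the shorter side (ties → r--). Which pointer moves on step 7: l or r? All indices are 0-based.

r

l=0 r=11: min(13,12)*11=132 best=132 *, r--
l=0 r=10: min(13,5)*10=50 best=132, r--
l=0 r=9: min(13,11)*9=99 best=132, r--
l=0 r=8: min(13,5)*8=40 best=132, r--
l=0 r=7: min(13,5)*7=35 best=132, r--
l=0 r=6: min(13,3)*6=18 best=132, r--
l=0 r=5: min(13,7)*5=35 best=132, r--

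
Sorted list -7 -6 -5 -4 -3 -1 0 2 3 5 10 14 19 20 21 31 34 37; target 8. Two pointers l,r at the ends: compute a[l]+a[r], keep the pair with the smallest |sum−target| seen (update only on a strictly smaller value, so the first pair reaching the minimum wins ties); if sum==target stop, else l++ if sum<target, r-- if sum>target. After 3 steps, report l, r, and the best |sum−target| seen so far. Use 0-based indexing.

l=0, r=14, best |Δ|=16

l=0 r=17: -7+37=30 d=22 *, r--
l=0 r=16: -7+34=27 d=19 *, r--
l=0 r=15: -7+31=24 d=16 *, r--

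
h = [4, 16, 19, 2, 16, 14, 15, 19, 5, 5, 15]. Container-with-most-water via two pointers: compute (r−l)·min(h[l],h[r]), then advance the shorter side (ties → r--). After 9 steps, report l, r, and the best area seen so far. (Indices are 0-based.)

[0,10] min(4,15)*10=40 best=40 * → l++
[1,10] min(16,15)*9=135 best=135 * → r--
[1,9] min(16,5)*8=40 best=135 → r--
[1,8] min(16,5)*7=35 best=135 → r--
[1,7] min(16,19)*6=96 best=135 → l++
[2,7] min(19,19)*5=95 best=135 → r--
[2,6] min(19,15)*4=60 best=135 → r--
[2,5] min(19,14)*3=42 best=135 → r--
[2,4] min(19,16)*2=32 best=135 → r--

l=2, r=3, best area=135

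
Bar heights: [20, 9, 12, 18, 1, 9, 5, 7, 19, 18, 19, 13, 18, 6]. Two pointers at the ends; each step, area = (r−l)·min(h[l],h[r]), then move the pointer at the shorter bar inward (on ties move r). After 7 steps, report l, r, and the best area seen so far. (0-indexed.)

l=0, r=6, best area=216

l=0 r=13: min(20,6)*13=78 best=78 *, r--
l=0 r=12: min(20,18)*12=216 best=216 *, r--
l=0 r=11: min(20,13)*11=143 best=216, r--
l=0 r=10: min(20,19)*10=190 best=216, r--
l=0 r=9: min(20,18)*9=162 best=216, r--
l=0 r=8: min(20,19)*8=152 best=216, r--
l=0 r=7: min(20,7)*7=49 best=216, r--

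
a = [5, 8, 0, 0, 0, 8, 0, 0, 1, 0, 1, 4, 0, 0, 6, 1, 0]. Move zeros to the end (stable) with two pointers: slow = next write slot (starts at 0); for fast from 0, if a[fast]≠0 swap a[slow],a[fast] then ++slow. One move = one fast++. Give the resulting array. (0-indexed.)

slow=0 fast=0: a[fast]=5≠0 swap→a[0]=5, slow++,fast++
slow=1 fast=1: a[fast]=8≠0 swap→a[1]=8, slow++,fast++
slow=2 fast=2: a[fast]=0, fast++
slow=2 fast=3: a[fast]=0, fast++
slow=2 fast=4: a[fast]=0, fast++
slow=2 fast=5: a[fast]=8≠0 swap→a[2]=8, slow++,fast++
slow=3 fast=6: a[fast]=0, fast++
slow=3 fast=7: a[fast]=0, fast++
slow=3 fast=8: a[fast]=1≠0 swap→a[3]=1, slow++,fast++
slow=4 fast=9: a[fast]=0, fast++
slow=4 fast=10: a[fast]=1≠0 swap→a[4]=1, slow++,fast++
slow=5 fast=11: a[fast]=4≠0 swap→a[5]=4, slow++,fast++
slow=6 fast=12: a[fast]=0, fast++
slow=6 fast=13: a[fast]=0, fast++
slow=6 fast=14: a[fast]=6≠0 swap→a[6]=6, slow++,fast++
slow=7 fast=15: a[fast]=1≠0 swap→a[7]=1, slow++,fast++
slow=8 fast=16: a[fast]=0, fast++

[5, 8, 8, 1, 1, 4, 6, 1, 0, 0, 0, 0, 0, 0, 0, 0, 0]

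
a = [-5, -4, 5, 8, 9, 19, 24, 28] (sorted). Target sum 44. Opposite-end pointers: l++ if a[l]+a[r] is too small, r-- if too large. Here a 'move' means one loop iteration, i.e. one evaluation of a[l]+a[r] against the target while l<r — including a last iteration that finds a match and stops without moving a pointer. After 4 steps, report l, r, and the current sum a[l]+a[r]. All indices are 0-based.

l=4, r=7, sum=37

[0,7] -5+28=23 <44 → l++
[1,7] -4+28=24 <44 → l++
[2,7] 5+28=33 <44 → l++
[3,7] 8+28=36 <44 → l++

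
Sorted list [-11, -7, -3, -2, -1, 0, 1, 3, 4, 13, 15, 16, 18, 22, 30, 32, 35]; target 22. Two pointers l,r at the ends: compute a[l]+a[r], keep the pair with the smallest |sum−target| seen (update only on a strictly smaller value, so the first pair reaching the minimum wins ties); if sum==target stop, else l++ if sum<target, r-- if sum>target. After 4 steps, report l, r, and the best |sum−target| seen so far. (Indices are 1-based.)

l=2, r=14, best |Δ|=1

l=1 r=17: -11+35=24 d=2 *, r--
l=1 r=16: -11+32=21 d=1 *, l++
l=2 r=16: -7+32=25 d=3, r--
l=2 r=15: -7+30=23 d=1, r--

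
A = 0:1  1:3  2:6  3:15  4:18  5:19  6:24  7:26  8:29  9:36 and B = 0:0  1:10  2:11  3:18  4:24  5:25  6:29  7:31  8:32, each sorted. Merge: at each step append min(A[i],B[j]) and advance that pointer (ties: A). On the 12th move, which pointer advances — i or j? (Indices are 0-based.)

i=0 j=0: A[i]=1>B[j]=0 take 0, j++
i=0 j=1: A[i]=1<=B[j]=10 take 1, i++
i=1 j=1: A[i]=3<=B[j]=10 take 3, i++
i=2 j=1: A[i]=6<=B[j]=10 take 6, i++
i=3 j=1: A[i]=15>B[j]=10 take 10, j++
i=3 j=2: A[i]=15>B[j]=11 take 11, j++
i=3 j=3: A[i]=15<=B[j]=18 take 15, i++
i=4 j=3: A[i]=18<=B[j]=18 take 18, i++
i=5 j=3: A[i]=19>B[j]=18 take 18, j++
i=5 j=4: A[i]=19<=B[j]=24 take 19, i++
i=6 j=4: A[i]=24<=B[j]=24 take 24, i++
i=7 j=4: A[i]=26>B[j]=24 take 24, j++

j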